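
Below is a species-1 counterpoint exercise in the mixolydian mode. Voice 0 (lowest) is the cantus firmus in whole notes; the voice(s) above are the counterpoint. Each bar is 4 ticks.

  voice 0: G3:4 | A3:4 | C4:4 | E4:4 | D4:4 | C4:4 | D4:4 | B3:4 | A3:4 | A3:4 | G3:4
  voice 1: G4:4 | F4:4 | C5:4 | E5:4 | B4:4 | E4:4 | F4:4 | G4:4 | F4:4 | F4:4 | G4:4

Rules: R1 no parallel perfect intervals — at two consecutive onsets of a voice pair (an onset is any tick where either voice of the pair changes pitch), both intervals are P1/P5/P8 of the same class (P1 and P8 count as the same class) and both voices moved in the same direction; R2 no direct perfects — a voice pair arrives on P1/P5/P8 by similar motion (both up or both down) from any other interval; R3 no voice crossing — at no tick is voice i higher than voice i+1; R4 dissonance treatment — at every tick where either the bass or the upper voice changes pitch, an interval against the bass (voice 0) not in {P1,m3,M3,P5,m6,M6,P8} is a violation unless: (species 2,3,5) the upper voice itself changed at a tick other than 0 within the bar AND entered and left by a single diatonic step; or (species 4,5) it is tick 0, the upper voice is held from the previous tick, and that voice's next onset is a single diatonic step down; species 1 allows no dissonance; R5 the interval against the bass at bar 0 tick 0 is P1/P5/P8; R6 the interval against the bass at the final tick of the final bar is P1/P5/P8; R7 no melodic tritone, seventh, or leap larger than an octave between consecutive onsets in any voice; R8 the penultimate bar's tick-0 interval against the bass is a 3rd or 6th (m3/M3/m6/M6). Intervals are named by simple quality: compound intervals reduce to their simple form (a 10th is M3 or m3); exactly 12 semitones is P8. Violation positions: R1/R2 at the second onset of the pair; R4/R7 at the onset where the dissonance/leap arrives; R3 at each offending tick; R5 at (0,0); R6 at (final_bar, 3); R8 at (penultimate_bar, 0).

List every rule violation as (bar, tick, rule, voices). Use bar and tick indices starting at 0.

(2, 0, R2, (0, 1))
(3, 0, R1, (0, 1))

bar 0: v0=G3 v1=G4 downbeat P8
bar 1: v0=A3 v1=F4 downbeat m6
bar 2: v0=C4 v1=C5 downbeat P8
bar 3: v0=E4 v1=E5 downbeat P8
bar 4: v0=D4 v1=B4 downbeat M6
bar 5: v0=C4 v1=E4 downbeat M3
bar 6: v0=D4 v1=F4 downbeat m3
bar 7: v0=B3 v1=G4 downbeat m6
bar 8: v0=A3 v1=F4 downbeat m6
bar 9: v0=A3 v1=F4 downbeat m6
bar 10: v0=G3 v1=G4 downbeat P8
  -> R2 @ bar 2 tick 0 v(0, 1): A3/F4 m6 -> C4/C5 P8 similar
  -> R1 @ bar 3 tick 0 v(0, 1): C4/C5 P8 -> E4/E5 P8 similar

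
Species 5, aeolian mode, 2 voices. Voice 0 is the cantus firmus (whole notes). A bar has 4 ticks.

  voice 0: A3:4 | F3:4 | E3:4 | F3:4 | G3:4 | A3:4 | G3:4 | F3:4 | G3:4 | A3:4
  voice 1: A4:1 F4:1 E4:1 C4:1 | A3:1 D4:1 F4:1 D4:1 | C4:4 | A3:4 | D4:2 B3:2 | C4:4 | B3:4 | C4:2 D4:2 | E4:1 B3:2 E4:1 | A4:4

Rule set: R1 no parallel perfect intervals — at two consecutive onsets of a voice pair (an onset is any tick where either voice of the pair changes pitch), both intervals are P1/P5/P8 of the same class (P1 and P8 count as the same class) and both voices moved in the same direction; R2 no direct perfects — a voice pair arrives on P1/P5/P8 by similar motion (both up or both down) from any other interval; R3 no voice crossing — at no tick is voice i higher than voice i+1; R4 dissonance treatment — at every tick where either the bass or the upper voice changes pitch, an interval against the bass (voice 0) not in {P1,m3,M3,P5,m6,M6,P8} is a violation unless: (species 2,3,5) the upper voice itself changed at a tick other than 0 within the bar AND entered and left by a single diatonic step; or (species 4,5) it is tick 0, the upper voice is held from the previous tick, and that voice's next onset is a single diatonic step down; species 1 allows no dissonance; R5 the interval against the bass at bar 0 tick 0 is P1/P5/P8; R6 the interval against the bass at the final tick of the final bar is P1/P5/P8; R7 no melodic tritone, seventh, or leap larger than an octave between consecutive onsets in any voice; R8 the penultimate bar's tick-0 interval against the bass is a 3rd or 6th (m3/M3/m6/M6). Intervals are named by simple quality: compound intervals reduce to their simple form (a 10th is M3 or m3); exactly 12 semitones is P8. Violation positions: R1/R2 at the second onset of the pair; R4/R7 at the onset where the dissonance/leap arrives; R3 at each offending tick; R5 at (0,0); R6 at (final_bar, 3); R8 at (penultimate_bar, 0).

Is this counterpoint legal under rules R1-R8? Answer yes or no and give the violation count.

No (2 violations)

bar 0: v0=A3 v1=A4 (P8)
bar 1: v0=F3 v1=A3 (M3)
bar 2: v0=E3 v1=C4 (m6)
bar 3: v0=F3 v1=A3 (M3)
bar 4: v0=G3 v1=D4 (P5)
bar 5: v0=A3 v1=C4 (m3)
bar 6: v0=G3 v1=B3 (M3)
bar 7: v0=F3 v1=C4 (P5)
bar 8: v0=G3 v1=E4 (M6)
bar 9: v0=A3 v1=A4 (P8)
  R2 @ bar4.0: F3/A3 M3 -> G3/D4 P5 similar
  R2 @ bar9.0: G3/E4 M6 -> A3/A4 P8 similar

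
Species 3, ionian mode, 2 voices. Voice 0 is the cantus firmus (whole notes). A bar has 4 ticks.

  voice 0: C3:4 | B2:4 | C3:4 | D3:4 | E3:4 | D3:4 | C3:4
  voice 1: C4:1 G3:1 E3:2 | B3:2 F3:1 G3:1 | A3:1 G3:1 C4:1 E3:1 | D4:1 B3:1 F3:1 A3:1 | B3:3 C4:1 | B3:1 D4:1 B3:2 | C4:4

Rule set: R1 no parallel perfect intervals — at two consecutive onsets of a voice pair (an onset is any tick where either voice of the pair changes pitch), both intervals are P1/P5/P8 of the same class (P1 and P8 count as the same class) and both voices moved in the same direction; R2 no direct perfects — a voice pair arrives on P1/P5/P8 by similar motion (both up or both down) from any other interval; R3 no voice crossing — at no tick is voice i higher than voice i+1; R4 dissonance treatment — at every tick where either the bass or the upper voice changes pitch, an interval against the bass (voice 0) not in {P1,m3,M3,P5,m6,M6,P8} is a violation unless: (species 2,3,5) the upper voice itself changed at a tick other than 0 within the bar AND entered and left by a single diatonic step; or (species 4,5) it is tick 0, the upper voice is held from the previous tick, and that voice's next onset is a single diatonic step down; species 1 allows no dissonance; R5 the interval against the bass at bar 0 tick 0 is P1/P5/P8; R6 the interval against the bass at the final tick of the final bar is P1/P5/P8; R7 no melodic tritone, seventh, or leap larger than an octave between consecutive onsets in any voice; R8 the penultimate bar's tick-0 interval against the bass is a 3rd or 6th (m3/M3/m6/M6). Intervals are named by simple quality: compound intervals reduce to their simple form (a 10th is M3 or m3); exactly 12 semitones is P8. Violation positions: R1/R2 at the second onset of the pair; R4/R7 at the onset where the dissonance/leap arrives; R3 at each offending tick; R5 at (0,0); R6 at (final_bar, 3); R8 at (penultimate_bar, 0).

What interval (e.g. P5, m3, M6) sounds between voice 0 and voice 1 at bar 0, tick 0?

P8

voice 0=C3 voice 1=C4 -> P8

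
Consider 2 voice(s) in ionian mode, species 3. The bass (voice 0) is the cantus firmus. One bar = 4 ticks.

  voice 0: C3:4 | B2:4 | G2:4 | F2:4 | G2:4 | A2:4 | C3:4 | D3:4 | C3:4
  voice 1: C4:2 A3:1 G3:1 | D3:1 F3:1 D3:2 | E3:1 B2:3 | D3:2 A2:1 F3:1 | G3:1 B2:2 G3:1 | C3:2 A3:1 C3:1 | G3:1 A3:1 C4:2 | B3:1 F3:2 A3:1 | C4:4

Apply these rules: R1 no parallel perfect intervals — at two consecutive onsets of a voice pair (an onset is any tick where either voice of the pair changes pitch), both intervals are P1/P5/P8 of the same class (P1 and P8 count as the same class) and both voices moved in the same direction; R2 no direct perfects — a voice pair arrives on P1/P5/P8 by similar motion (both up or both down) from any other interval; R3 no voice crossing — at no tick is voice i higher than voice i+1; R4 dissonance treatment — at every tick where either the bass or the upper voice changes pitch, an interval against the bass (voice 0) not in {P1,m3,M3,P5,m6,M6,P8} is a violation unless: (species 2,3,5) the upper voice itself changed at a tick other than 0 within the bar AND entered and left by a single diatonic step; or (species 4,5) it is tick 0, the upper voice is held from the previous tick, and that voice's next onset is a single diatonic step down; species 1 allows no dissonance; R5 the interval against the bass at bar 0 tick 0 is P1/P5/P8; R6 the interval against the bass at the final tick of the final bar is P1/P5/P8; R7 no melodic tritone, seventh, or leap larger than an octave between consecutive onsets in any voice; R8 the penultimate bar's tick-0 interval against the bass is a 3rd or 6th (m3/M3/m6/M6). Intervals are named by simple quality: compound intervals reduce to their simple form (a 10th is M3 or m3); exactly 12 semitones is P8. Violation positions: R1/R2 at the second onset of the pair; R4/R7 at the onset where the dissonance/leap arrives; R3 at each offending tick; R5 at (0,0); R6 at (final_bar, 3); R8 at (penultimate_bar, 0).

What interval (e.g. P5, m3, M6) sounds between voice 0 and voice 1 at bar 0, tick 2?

M6

voice 0=C3 voice 1=A3 -> M6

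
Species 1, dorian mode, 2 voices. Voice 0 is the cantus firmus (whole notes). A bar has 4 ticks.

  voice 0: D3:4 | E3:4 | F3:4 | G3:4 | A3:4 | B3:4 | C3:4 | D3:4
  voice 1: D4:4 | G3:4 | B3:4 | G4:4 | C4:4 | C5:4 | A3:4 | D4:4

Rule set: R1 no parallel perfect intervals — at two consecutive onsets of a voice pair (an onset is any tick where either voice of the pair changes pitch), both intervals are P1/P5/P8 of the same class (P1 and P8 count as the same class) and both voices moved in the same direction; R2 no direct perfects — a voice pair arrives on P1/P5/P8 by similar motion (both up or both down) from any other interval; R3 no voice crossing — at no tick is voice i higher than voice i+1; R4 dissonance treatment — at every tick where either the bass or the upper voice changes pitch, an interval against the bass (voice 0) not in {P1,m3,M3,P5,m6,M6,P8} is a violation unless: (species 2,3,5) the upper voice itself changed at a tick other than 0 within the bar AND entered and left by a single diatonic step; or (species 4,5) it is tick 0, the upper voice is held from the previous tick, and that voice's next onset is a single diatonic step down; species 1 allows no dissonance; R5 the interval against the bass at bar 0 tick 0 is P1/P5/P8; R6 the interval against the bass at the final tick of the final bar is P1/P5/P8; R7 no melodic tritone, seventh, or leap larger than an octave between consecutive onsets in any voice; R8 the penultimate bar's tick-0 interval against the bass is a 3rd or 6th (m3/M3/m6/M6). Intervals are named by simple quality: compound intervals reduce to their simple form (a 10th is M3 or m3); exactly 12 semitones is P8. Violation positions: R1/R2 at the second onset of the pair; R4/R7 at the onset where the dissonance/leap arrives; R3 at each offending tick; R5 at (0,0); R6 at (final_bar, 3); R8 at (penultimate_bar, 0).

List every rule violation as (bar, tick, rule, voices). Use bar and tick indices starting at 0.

(2, 0, R4, (0, 1))
(3, 0, R2, (0, 1))
(5, 0, R4, (0, 1))
(6, 0, R7, (0,))
(6, 0, R7, (1,))
(7, 0, R2, (0, 1))

bar 0: v0=D3 v1=D4 downbeat P8
bar 1: v0=E3 v1=G3 downbeat m3
bar 2: v0=F3 v1=B3 downbeat TT
bar 3: v0=G3 v1=G4 downbeat P8
bar 4: v0=A3 v1=C4 downbeat m3
bar 5: v0=B3 v1=C5 downbeat m2
bar 6: v0=C3 v1=A3 downbeat M6
bar 7: v0=D3 v1=D4 downbeat P8
  -> R4 @ bar 2 tick 0 v(0, 1): F3/B3 TT untreated
  -> R2 @ bar 3 tick 0 v(0, 1): F3/B3 TT -> G3/G4 P8 similar
  -> R4 @ bar 5 tick 0 v(0, 1): B3/C5 m2 untreated
  -> R7 @ bar 6 tick 0 v(0,): B3->C3 leap 11st
  -> R7 @ bar 6 tick 0 v(1,): C5->A3 leap 15st
  -> R2 @ bar 7 tick 0 v(0, 1): C3/A3 M6 -> D3/D4 P8 similar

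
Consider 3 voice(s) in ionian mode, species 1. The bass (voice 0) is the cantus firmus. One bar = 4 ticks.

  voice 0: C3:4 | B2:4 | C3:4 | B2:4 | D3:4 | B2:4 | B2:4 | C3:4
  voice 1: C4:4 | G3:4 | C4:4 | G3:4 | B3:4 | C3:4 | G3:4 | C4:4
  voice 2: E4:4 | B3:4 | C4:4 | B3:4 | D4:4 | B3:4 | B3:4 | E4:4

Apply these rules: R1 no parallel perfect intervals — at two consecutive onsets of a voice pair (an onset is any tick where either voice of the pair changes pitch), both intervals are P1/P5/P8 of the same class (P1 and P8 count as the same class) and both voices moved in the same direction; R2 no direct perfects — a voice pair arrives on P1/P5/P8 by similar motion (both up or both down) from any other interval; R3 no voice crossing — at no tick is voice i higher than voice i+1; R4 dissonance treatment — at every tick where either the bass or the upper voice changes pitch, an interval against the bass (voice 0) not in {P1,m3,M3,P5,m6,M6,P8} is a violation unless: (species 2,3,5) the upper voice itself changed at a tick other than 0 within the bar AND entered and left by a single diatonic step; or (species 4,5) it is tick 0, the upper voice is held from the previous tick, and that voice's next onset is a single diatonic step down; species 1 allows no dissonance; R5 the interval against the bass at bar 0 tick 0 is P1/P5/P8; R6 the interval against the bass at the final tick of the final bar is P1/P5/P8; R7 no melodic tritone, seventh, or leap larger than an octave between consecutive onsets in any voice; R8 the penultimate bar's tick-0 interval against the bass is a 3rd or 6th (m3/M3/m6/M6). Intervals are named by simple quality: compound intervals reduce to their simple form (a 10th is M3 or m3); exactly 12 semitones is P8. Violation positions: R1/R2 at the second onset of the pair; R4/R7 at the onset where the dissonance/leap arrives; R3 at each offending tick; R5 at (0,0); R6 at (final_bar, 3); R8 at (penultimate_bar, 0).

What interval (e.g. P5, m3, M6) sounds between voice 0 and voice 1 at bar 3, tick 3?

voice 0=B2 voice 1=G3 -> m6

m6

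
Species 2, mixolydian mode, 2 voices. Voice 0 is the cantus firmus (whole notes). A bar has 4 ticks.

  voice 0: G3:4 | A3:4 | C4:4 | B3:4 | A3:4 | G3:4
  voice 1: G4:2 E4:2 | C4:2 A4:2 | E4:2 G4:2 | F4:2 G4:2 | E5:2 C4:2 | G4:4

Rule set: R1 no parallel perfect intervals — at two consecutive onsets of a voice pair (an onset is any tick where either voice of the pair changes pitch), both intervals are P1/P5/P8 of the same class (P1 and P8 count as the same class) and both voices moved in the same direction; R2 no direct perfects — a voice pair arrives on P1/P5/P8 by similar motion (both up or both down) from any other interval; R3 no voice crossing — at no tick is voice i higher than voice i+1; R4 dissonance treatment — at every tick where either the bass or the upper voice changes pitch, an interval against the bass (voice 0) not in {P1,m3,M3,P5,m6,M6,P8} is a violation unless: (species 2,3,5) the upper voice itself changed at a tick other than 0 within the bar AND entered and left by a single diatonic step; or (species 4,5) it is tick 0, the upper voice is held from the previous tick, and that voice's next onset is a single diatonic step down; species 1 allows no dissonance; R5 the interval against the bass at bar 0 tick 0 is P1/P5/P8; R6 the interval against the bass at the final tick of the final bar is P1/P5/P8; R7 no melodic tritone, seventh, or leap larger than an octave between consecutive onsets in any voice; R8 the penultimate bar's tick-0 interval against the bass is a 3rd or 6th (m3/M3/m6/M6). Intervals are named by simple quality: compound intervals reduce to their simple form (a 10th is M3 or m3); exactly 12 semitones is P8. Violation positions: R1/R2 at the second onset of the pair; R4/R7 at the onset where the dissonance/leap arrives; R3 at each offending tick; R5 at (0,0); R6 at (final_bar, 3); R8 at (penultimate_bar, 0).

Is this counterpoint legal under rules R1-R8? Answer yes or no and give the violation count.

bar 0: v0=G3 v1=G4 (P8)
bar 1: v0=A3 v1=C4 (m3)
bar 2: v0=C4 v1=E4 (M3)
bar 3: v0=B3 v1=F4 (TT)
bar 4: v0=A3 v1=E5 (P5)
bar 5: v0=G3 v1=G4 (P8)
  R4 @ bar3.0: B3/F4 TT untreated
  R8 @ bar4.0: penult P5 not 3rd/6th
  R7 @ bar4.2: E5->C4 leap 16st

No (3 violations)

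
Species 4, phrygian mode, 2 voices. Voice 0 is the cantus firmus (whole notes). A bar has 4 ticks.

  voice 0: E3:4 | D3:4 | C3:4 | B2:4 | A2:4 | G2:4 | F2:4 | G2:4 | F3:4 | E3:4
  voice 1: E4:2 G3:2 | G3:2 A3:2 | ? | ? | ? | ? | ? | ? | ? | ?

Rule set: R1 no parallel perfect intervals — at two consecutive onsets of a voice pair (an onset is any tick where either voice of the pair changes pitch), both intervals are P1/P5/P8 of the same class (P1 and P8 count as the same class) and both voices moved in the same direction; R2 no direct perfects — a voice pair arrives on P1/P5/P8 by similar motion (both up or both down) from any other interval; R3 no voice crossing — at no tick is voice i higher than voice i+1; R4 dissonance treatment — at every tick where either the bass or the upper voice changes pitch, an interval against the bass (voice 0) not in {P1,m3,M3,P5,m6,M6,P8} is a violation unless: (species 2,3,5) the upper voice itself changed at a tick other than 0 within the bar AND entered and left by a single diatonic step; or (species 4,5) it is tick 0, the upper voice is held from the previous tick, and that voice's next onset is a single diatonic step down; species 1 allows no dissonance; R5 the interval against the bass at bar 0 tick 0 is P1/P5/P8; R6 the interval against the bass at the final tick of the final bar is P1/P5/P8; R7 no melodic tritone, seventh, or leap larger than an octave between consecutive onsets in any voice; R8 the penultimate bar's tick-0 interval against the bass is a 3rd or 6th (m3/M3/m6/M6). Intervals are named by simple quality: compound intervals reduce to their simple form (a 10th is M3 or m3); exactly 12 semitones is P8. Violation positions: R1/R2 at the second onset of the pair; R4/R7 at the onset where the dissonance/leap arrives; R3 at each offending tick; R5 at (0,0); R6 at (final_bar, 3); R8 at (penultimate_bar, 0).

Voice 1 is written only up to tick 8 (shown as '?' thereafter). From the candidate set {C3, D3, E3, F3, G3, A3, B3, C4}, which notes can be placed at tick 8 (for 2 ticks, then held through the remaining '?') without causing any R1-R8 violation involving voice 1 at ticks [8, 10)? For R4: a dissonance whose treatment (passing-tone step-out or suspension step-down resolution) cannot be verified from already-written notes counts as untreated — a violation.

C3: violates R2
D3: violates R4
E3: legal
F3: violates R4
G3: violates R1
A3: legal
B3: violates R4
C4: legal

{A3, C4, E3}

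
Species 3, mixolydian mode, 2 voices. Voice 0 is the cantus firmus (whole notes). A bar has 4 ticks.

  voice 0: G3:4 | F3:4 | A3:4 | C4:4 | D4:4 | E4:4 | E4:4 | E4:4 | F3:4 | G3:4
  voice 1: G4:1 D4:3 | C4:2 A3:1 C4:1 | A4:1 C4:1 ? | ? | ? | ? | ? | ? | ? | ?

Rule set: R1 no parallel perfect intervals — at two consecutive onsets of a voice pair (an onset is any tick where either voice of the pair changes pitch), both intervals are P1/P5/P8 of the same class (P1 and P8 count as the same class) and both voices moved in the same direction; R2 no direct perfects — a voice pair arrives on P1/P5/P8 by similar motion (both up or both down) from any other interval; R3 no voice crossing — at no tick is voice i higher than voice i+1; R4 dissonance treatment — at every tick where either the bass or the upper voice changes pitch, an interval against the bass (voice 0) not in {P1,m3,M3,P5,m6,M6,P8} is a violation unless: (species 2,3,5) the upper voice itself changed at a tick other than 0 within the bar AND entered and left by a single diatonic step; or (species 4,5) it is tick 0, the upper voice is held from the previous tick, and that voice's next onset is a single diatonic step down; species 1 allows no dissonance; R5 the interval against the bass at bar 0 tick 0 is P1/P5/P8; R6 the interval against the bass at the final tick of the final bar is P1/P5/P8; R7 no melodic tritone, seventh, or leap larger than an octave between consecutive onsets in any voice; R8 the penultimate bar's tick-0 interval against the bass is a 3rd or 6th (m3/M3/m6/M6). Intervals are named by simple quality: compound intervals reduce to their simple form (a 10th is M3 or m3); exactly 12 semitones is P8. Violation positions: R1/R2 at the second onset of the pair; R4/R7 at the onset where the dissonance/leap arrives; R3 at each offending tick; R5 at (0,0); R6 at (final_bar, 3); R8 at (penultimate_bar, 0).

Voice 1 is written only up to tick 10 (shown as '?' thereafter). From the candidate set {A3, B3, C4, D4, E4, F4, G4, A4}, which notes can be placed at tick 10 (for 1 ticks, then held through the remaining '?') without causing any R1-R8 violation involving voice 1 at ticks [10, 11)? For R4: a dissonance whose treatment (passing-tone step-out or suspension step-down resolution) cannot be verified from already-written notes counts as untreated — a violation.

{A3, A4, C4, E4, F4}

A3: legal
B3: violates R4
C4: legal
D4: violates R4
E4: legal
F4: legal
G4: violates R4
A4: legal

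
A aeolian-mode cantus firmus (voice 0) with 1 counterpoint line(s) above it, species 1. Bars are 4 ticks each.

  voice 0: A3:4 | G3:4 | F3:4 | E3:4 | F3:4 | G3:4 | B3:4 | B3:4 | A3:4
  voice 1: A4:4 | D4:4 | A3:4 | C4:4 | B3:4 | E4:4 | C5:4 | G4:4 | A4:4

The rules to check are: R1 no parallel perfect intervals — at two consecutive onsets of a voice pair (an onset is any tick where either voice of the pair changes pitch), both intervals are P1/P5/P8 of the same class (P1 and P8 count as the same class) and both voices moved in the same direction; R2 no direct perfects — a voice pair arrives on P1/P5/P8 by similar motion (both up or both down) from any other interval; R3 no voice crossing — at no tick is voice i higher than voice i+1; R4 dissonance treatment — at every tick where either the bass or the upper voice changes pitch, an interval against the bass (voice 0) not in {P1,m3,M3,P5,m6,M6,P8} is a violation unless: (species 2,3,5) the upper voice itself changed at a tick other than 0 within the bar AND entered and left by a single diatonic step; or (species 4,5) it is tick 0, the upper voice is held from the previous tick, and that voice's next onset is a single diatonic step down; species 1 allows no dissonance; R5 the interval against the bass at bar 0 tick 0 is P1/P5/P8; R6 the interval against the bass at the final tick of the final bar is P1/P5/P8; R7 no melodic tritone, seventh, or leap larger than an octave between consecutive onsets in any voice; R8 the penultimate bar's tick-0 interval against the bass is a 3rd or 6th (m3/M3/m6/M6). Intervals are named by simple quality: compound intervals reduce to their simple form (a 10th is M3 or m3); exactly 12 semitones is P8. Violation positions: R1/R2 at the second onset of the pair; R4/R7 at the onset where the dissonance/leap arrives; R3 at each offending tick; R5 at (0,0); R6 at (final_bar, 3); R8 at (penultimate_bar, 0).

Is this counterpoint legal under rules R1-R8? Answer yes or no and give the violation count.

bar 0: v0=A3 v1=A4 (P8)
bar 1: v0=G3 v1=D4 (P5)
bar 2: v0=F3 v1=A3 (M3)
bar 3: v0=E3 v1=C4 (m6)
bar 4: v0=F3 v1=B3 (TT)
bar 5: v0=G3 v1=E4 (M6)
bar 6: v0=B3 v1=C5 (m2)
bar 7: v0=B3 v1=G4 (m6)
bar 8: v0=A3 v1=A4 (P8)
  R2 @ bar1.0: A3/A4 P8 -> G3/D4 P5 similar
  R4 @ bar4.0: F3/B3 TT untreated
  R4 @ bar6.0: B3/C5 m2 untreated

No (3 violations)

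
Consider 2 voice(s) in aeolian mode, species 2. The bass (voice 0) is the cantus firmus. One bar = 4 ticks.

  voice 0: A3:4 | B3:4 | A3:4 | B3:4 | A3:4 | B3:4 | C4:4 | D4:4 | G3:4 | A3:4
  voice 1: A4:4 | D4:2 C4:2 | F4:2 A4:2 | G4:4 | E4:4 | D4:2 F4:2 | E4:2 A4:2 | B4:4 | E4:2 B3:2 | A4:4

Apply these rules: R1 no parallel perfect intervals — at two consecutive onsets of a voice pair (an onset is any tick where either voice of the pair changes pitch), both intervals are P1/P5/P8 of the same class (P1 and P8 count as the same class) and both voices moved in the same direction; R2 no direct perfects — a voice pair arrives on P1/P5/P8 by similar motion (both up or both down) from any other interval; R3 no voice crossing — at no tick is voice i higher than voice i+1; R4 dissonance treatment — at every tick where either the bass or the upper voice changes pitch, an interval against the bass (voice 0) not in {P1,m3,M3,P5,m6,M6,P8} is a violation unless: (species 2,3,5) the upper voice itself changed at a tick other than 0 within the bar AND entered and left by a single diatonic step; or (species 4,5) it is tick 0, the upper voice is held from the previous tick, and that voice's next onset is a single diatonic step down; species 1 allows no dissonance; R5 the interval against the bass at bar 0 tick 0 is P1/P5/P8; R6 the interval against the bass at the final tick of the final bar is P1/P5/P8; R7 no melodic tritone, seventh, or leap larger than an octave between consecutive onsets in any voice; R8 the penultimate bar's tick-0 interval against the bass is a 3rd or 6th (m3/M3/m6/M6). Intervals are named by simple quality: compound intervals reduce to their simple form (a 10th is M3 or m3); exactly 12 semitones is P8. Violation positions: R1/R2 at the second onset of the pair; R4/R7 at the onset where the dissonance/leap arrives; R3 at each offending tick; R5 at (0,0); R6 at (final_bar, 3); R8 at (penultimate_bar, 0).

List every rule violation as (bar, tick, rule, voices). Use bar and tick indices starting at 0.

bar 0: v0=A3 v1=A4 downbeat P8
bar 1: v0=B3 v1=D4 downbeat m3
bar 2: v0=A3 v1=F4 downbeat m6
bar 3: v0=B3 v1=G4 downbeat m6
bar 4: v0=A3 v1=E4 downbeat P5
bar 5: v0=B3 v1=D4 downbeat m3
bar 6: v0=C4 v1=E4 downbeat M3
bar 7: v0=D4 v1=B4 downbeat M6
bar 8: v0=G3 v1=E4 downbeat M6
bar 9: v0=A3 v1=A4 downbeat P8
  -> R4 @ bar 1 tick 2 v(0, 1): B3/C4 m2 untreated
  -> R2 @ bar 4 tick 0 v(0, 1): B3/G4 m6 -> A3/E4 P5 similar
  -> R4 @ bar 5 tick 2 v(0, 1): B3/F4 TT untreated
  -> R2 @ bar 9 tick 0 v(0, 1): G3/B3 M3 -> A3/A4 P8 similar
  -> R7 @ bar 9 tick 0 v(1,): B3->A4 leap 10st

(1, 2, R4, (0, 1))
(4, 0, R2, (0, 1))
(5, 2, R4, (0, 1))
(9, 0, R2, (0, 1))
(9, 0, R7, (1,))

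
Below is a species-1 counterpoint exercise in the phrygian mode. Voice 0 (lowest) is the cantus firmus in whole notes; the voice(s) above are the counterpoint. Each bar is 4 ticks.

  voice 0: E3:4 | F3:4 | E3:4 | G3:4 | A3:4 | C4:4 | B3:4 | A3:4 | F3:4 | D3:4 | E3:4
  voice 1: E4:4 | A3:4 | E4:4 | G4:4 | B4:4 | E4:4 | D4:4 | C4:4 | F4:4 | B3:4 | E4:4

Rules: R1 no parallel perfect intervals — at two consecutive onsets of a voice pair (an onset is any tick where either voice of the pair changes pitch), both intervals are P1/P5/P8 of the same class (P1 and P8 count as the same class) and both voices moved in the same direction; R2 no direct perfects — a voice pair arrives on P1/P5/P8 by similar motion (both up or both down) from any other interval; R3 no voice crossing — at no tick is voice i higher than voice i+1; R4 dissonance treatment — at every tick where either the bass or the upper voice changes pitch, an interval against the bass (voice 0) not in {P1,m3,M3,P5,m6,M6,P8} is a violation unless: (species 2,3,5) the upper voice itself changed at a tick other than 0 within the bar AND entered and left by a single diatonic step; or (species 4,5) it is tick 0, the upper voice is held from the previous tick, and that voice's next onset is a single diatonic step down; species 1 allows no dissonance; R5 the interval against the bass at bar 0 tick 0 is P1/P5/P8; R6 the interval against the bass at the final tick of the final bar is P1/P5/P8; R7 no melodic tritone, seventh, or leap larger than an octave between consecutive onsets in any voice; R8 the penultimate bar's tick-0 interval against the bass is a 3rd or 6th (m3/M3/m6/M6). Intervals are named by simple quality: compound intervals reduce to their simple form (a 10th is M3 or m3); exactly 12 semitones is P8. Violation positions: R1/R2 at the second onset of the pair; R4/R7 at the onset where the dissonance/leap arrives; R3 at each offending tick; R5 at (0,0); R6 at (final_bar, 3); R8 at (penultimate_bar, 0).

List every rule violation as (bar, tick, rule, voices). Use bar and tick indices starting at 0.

(3, 0, R1, (0, 1))
(4, 0, R4, (0, 1))
(9, 0, R7, (1,))
(10, 0, R2, (0, 1))

bar 0: v0=E3 v1=E4 downbeat P8
bar 1: v0=F3 v1=A3 downbeat M3
bar 2: v0=E3 v1=E4 downbeat P8
bar 3: v0=G3 v1=G4 downbeat P8
bar 4: v0=A3 v1=B4 downbeat M2
bar 5: v0=C4 v1=E4 downbeat M3
bar 6: v0=B3 v1=D4 downbeat m3
bar 7: v0=A3 v1=C4 downbeat m3
bar 8: v0=F3 v1=F4 downbeat P8
bar 9: v0=D3 v1=B3 downbeat M6
bar 10: v0=E3 v1=E4 downbeat P8
  -> R1 @ bar 3 tick 0 v(0, 1): E3/E4 P8 -> G3/G4 P8 similar
  -> R4 @ bar 4 tick 0 v(0, 1): A3/B4 M2 untreated
  -> R7 @ bar 9 tick 0 v(1,): F4->B3 leap 6st
  -> R2 @ bar 10 tick 0 v(0, 1): D3/B3 M6 -> E3/E4 P8 similar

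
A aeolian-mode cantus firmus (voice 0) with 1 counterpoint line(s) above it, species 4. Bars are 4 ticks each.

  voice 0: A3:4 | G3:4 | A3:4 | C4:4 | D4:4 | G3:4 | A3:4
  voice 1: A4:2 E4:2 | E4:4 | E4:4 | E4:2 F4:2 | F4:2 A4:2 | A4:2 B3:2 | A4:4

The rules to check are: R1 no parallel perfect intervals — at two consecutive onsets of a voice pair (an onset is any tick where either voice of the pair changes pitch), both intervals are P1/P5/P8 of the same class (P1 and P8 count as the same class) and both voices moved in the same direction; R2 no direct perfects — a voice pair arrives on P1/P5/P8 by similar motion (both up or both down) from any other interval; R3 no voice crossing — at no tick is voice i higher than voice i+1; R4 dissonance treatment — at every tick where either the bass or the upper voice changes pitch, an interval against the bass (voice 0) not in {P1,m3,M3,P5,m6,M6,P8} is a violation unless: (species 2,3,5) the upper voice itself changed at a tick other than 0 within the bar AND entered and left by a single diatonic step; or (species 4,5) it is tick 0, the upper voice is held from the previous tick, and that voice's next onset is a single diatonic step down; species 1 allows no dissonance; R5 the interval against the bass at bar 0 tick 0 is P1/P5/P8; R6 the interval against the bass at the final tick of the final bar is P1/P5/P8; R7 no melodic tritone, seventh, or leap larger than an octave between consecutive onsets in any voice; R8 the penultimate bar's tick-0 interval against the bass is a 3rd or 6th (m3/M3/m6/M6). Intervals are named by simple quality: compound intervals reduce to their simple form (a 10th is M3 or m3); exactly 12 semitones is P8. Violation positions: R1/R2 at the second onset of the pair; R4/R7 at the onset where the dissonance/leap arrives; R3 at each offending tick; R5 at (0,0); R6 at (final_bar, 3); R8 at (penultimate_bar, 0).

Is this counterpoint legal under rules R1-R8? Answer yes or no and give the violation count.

No (6 violations)

bar 0: v0=A3 v1=A4 (P8)
bar 1: v0=G3 v1=E4 (M6)
bar 2: v0=A3 v1=E4 (P5)
bar 3: v0=C4 v1=E4 (M3)
bar 4: v0=D4 v1=F4 (m3)
bar 5: v0=G3 v1=A4 (M2)
bar 6: v0=A3 v1=A4 (P8)
  R4 @ bar3.2: C4/F4 P4 untreated
  R4 @ bar5.0: G3/A4 M2 untreated
  R8 @ bar5.0: penult M2 not 3rd/6th
  R7 @ bar5.2: A4->B3 leap 10st
  R2 @ bar6.0: G3/B3 M3 -> A3/A4 P8 similar
  R7 @ bar6.0: B3->A4 leap 10st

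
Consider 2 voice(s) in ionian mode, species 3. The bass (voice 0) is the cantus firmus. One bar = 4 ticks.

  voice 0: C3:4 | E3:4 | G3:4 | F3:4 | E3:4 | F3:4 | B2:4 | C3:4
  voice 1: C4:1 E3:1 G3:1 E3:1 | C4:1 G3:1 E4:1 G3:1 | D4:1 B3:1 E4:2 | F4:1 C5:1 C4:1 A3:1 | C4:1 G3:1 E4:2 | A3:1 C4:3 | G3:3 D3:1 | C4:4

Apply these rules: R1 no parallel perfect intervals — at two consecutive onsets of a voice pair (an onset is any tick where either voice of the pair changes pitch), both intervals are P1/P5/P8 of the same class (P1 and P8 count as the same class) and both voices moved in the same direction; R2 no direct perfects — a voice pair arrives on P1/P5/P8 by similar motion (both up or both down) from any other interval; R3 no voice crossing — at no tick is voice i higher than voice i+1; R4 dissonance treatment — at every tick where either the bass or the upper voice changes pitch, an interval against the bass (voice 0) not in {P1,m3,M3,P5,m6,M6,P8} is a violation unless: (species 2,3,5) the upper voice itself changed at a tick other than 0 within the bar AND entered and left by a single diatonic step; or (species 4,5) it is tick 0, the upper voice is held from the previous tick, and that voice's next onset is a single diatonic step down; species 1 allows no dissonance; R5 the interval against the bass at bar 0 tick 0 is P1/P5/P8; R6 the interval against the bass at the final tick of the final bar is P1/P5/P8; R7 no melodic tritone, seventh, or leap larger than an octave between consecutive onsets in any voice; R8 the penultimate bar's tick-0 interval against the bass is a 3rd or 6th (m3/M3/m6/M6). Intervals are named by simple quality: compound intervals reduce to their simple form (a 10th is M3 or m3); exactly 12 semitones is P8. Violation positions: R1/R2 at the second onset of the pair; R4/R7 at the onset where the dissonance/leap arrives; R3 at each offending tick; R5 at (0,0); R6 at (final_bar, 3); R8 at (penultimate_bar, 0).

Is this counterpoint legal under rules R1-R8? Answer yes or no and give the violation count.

No (4 violations)

bar 0: v0=C3 v1=C4 (P8)
bar 1: v0=E3 v1=C4 (m6)
bar 2: v0=G3 v1=D4 (P5)
bar 3: v0=F3 v1=F4 (P8)
bar 4: v0=E3 v1=C4 (m6)
bar 5: v0=F3 v1=A3 (M3)
bar 6: v0=B2 v1=G3 (m6)
bar 7: v0=C3 v1=C4 (P8)
  R2 @ bar2.0: E3/G3 m3 -> G3/D4 P5 similar
  R7 @ bar6.0: F3->B2 leap 6st
  R2 @ bar7.0: B2/D3 m3 -> C3/C4 P8 similar
  R7 @ bar7.0: D3->C4 leap 10st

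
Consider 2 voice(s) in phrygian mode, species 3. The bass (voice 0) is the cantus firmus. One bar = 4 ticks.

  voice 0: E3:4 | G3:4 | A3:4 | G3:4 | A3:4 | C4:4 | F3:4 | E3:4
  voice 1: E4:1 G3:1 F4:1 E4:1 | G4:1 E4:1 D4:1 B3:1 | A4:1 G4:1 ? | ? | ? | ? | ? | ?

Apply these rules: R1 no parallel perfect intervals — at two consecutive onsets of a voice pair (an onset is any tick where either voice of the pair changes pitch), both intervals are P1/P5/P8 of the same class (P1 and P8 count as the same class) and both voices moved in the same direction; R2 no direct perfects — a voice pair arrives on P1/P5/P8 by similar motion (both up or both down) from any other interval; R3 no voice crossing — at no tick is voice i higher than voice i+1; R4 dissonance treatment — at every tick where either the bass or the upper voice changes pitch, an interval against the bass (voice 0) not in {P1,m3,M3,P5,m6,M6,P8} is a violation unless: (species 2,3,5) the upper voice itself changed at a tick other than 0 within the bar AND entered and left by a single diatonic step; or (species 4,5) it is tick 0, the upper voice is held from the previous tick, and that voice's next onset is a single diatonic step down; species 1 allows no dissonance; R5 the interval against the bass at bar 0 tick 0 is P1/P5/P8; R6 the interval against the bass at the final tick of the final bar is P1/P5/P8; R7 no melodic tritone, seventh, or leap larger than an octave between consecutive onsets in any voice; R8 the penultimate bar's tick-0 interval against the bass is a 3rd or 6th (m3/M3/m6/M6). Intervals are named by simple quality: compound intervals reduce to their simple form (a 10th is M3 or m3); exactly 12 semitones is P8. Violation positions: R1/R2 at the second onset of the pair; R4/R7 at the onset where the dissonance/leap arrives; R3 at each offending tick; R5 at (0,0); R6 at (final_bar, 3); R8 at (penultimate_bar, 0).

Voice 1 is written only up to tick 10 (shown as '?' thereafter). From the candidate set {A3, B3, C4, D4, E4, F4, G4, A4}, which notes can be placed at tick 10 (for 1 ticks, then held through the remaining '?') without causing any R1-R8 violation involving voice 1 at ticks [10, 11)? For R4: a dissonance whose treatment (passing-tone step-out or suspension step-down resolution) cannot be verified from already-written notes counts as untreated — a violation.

{A4, C4, E4, F4, G4}

A3: violates R7
B3: violates R4
C4: legal
D4: violates R4
E4: legal
F4: legal
G4: legal
A4: legal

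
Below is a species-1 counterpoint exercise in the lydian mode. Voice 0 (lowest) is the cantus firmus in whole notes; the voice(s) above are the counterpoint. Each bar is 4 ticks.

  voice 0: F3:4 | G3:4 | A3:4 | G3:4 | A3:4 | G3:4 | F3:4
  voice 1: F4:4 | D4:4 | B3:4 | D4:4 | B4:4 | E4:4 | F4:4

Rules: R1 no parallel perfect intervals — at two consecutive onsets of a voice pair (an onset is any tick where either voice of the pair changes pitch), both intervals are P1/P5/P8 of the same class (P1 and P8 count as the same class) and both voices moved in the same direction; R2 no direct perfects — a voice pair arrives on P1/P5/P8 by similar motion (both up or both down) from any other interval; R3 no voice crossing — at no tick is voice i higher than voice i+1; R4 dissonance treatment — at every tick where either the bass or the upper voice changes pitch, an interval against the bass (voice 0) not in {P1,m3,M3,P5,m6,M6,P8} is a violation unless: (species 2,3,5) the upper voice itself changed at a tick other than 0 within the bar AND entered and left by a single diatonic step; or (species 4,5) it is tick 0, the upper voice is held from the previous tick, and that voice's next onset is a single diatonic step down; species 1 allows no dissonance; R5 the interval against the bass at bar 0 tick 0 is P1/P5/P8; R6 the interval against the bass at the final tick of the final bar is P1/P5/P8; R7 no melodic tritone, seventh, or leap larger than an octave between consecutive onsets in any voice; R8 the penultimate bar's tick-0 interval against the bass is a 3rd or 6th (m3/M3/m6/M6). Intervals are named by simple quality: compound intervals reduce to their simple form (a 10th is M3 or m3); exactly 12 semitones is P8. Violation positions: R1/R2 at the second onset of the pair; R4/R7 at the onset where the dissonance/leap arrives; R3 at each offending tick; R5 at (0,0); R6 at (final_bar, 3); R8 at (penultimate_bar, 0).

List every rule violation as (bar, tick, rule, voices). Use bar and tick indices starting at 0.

bar 0: v0=F3 v1=F4 downbeat P8
bar 1: v0=G3 v1=D4 downbeat P5
bar 2: v0=A3 v1=B3 downbeat M2
bar 3: v0=G3 v1=D4 downbeat P5
bar 4: v0=A3 v1=B4 downbeat M2
bar 5: v0=G3 v1=E4 downbeat M6
bar 6: v0=F3 v1=F4 downbeat P8
  -> R4 @ bar 2 tick 0 v(0, 1): A3/B3 M2 untreated
  -> R4 @ bar 4 tick 0 v(0, 1): A3/B4 M2 untreated

(2, 0, R4, (0, 1))
(4, 0, R4, (0, 1))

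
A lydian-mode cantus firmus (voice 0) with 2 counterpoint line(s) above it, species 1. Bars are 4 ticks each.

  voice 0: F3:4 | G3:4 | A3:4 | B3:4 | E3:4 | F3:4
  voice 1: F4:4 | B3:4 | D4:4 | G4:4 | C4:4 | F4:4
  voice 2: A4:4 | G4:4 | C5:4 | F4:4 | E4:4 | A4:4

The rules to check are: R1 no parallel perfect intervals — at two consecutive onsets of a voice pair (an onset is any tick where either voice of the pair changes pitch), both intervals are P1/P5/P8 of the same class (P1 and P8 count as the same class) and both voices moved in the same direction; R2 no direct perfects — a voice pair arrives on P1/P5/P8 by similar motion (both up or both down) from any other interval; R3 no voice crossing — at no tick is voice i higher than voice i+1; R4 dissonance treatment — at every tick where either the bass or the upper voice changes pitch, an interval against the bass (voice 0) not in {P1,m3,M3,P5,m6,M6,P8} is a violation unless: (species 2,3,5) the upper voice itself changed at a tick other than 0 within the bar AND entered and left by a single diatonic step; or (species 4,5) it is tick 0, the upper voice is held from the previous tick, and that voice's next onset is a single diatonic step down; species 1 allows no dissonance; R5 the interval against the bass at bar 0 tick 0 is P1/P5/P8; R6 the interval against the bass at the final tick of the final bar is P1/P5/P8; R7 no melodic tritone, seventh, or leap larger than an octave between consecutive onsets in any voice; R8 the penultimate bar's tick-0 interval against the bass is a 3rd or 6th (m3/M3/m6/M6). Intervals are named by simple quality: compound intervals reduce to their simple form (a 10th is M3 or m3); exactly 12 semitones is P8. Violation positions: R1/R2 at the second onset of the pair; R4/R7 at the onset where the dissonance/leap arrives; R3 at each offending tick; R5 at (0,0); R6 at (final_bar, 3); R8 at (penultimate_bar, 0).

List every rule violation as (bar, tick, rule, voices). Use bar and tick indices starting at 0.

(0, 0, R5, (0, 2))
(1, 0, R7, (1,))
(2, 0, R4, (0, 1))
(3, 0, R3, (1, 2))
(3, 0, R4, (0, 2))
(3, 1, R3, (1, 2))
(3, 2, R3, (1, 2))
(3, 3, R3, (1, 2))
(4, 0, R2, (0, 2))
(4, 0, R8, (0, 2))
(5, 0, R2, (0, 1))
(5, 3, R6, (0, 2))

bar 0: v0=F3 v1=F4 v2=A4 downbeat M3
bar 1: v0=G3 v1=B3 v2=G4 downbeat P8
bar 2: v0=A3 v1=D4 v2=C5 downbeat m3
bar 3: v0=B3 v1=G4 v2=F4 downbeat TT
bar 4: v0=E3 v1=C4 v2=E4 downbeat P8
bar 5: v0=F3 v1=F4 v2=A4 downbeat M3
  -> R5 @ bar 0 tick 0 v(0, 2): opens on M3
  -> R7 @ bar 1 tick 0 v(1,): F4->B3 leap 6st
  -> R4 @ bar 2 tick 0 v(0, 1): A3/D4 P4 untreated
  -> R3 @ bar 3 tick 0 v(1, 2): G4 above F4
  -> R4 @ bar 3 tick 0 v(0, 2): B3/F4 TT untreated
  -> R3 @ bar 3 tick 1 v(1, 2): G4 above F4
  -> R3 @ bar 3 tick 2 v(1, 2): G4 above F4
  -> R3 @ bar 3 tick 3 v(1, 2): G4 above F4
  -> R2 @ bar 4 tick 0 v(0, 2): B3/F4 TT -> E3/E4 P8 similar
  -> R8 @ bar 4 tick 0 v(0, 2): penult P8 not 3rd/6th
  -> R2 @ bar 5 tick 0 v(0, 1): E3/C4 m6 -> F3/F4 P8 similar
  -> R6 @ bar 5 tick 3 v(0, 2): closes on M3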